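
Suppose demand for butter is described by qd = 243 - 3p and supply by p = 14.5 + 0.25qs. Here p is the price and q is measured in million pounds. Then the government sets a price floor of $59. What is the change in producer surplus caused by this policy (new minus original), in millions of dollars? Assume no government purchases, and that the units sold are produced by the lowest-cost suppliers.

Rearranging supply gives qs = 4p - 58. Equilibrium: 243 - 3p = 4p - 58, so 301 = 7p and p* = 43, q* = 114.
Since 59 > 43, the floor is binding.
At p = 59: qd = 243 - 3·59 = 66 and qs = 4·59 - 58 = 178.
Producer surplus without the control is ½ · (43 - 14.5) · 114 = 1624.5.
With the floor, 66 units are sold at 59. The supply price at q = 66 is 31, so PS = ½ · [(59 - 14.5) + (59 - 31)] · 66 = 2392.5.
Change in producer surplus = 2392.5 - 1624.5 = 768.

768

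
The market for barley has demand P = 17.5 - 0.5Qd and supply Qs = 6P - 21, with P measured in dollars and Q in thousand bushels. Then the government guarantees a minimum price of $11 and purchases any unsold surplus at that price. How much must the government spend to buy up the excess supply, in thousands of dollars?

352

Rearranging demand gives Qd = 35 - 2P. In a free market, 35 - 2P = 6P - 21 gives the equilibrium P* = 7, Q* = 21.
Because the floor (11) lies above the market-clearing price, it is binding.
At P = 11: Qd = 35 - 2·11 = 13 and Qs = 6·11 - 21 = 45.
Surplus = Qs - Qd = 32.
Government expenditure = surplus × support price = 32 × 11 = 352.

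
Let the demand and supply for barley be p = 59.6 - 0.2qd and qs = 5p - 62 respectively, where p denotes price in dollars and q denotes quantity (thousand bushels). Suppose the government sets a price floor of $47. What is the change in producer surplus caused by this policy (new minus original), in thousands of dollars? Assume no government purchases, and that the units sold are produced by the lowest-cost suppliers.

390.5

Rearranging demand gives qd = 298 - 5p. Without the control the market clears where 298 - 5p = 5p - 62, i.e. p* = 36 and q* = 118.
The floor of 47 is above the equilibrium price 36, so it binds.
At p = 47: qd = 298 - 5·47 = 63 and qs = 5·47 - 62 = 173.
Producer surplus without the control is ½ · (36 - 12.4) · 118 = 1392.4.
With the floor, 63 units are sold at 47. The supply price at q = 63 is 25, so PS = ½ · [(47 - 12.4) + (47 - 25)] · 63 = 1782.9.
Change in producer surplus = 1782.9 - 1392.4 = 390.5.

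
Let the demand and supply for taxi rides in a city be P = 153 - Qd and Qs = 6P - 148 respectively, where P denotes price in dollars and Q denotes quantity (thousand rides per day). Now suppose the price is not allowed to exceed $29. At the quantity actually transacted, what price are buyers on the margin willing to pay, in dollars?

Rearranging demand gives Qd = 153 - P. Setting quantity demanded equal to quantity supplied, 153 - P = 6P - 148, gives P* = 43 and Q* = 110.
Since 29 < 43, the ceiling is binding.
At P = 29: Qd = 153 - 29 = 124 and Qs = 6·29 - 148 = 26.
Only 26 units reach the market. On the demand curve, the marginal buyer's willingness to pay at Q = 26 is (153 - 26) = 127.

127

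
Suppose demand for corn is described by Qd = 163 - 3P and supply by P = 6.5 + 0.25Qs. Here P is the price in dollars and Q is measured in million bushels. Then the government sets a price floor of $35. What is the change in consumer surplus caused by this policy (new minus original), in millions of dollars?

Rearranging supply gives Qs = 4P - 26. Equilibrium: 163 - 3P = 4P - 26, so 189 = 7P and P* = 27, Q* = 82.
Because the floor (35) lies above the market-clearing price, it is binding.
At P = 35: Qd = 163 - 3·35 = 58 and Qs = 4·35 - 26 = 114.
Consumer surplus without the control is ½ · (163/3 - 27) · 82 = 3362/3.
With the floor, consumers buy 58 units at 35, so CS = ½ · (163/3 - 35) · 58 = 1682/3.
Change in consumer surplus = 1682/3 - 3362/3 = -560.

-560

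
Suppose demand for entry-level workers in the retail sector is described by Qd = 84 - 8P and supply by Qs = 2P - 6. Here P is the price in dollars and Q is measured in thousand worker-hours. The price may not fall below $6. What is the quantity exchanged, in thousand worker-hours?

12

Without the control the market clears where 84 - 8P = 2P - 6, i.e. P* = 9 and Q* = 12.
The floor of 6 is below the equilibrium price 9, so it is not binding; the market clears at P* = 9, Q* = 12.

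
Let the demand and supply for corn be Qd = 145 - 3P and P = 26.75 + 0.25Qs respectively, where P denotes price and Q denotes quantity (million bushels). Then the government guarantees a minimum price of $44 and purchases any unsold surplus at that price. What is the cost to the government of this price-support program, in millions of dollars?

2464

Rearranging supply gives Qs = 4P - 107. Equilibrium: 145 - 3P = 4P - 107, so 252 = 7P and P* = 36, Q* = 37.
Because the floor (44) lies above the market-clearing price, it is binding.
At P = 44: Qd = 145 - 3·44 = 13 and Qs = 4·44 - 107 = 69.
Surplus = Qs - Qd = 56.
Government expenditure = surplus × support price = 56 × 44 = 2464.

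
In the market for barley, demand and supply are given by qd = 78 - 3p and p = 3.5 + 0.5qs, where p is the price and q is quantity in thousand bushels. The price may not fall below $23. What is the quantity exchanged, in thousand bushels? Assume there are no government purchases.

Rearranging supply gives qs = 2p - 7. Without the control the market clears where 78 - 3p = 2p - 7, i.e. p* = 17 and q* = 27.
Because the floor (23) lies above the market-clearing price, it is binding.
At p = 23: qd = 78 - 3·23 = 9 and qs = 2·23 - 7 = 39.
The quantity actually transacted is the short side, demand: 9.

9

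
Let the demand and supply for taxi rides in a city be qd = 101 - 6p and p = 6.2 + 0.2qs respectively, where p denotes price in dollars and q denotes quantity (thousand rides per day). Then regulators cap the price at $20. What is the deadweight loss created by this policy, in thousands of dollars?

Rearranging supply gives qs = 5p - 31. Setting quantity demanded equal to quantity supplied, 101 - 6p = 5p - 31, gives p* = 12 and q* = 29.
The ceiling of 20 is above the equilibrium price 12, so it is not binding; the market clears at p* = 12, q* = 29.
Since the control does not bind, no trades are prevented and deadweight loss is zero.

0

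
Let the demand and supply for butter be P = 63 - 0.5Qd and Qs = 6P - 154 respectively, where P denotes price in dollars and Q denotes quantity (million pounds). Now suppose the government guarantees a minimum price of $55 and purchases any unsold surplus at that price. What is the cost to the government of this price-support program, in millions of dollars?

8800

Rearranging demand gives Qd = 126 - 2P. Without the control the market clears where 126 - 2P = 6P - 154, i.e. P* = 35 and Q* = 56.
The floor of 55 is above the equilibrium price 35, so it binds.
At P = 55: Qd = 126 - 2·55 = 16 and Qs = 6·55 - 154 = 176.
Surplus = Qs - Qd = 160.
Government expenditure = surplus × support price = 160 × 55 = 8800.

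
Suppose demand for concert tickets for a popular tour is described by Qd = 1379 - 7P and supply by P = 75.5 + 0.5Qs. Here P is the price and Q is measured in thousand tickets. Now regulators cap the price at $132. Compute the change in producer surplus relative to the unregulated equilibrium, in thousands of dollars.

-5738

Rearranging supply gives Qs = 2P - 151. Setting quantity demanded equal to quantity supplied, 1379 - 7P = 2P - 151, gives P* = 170 and Q* = 189.
Because the ceiling (132) lies below the market-clearing price, it is binding.
At P = 132: Qd = 1379 - 7·132 = 455 and Qs = 2·132 - 151 = 113.
Producer surplus without the control is ½ · (170 - 75.5) · 189 = 8930.25.
With the ceiling, producers sell 113 units at 132, so PS = ½ · (132 - 75.5) · 113 = 3192.25.
Change in producer surplus = 3192.25 - 8930.25 = -5738.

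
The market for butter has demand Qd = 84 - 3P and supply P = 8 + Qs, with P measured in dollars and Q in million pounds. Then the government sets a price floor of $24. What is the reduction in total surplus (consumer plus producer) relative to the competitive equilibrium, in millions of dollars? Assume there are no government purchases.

6

Rearranging supply gives Qs = P - 8. Setting quantity demanded equal to quantity supplied, 84 - 3P = P - 8, gives P* = 23 and Q* = 15.
Since 24 > 23, the floor is binding.
At P = 24: Qd = 84 - 3·24 = 12 and Qs = 24 - 8 = 16.
Quantity traded falls to 12. At Q = 12 the demand price is (84 - 12)/3 = 24 and the supply price is 8 + 12 = 20.
Deadweight loss = ½ · (24 - 20) · (15 - 12) = ½ · 4 · 3 = 6.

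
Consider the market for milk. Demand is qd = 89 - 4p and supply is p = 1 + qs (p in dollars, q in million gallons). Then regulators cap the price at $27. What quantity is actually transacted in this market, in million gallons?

Rearranging supply gives qs = p - 1. Setting quantity demanded equal to quantity supplied, 89 - 4p = p - 1, gives p* = 18 and q* = 17.
Since 27 is above p* = 18, the ceiling does not bind and the free-market outcome prevails.

17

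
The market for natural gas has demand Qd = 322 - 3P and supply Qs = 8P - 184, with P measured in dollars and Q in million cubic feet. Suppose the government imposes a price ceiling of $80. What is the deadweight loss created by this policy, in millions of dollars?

0

Setting quantity demanded equal to quantity supplied, 322 - 3P = 8P - 184, gives P* = 46 and Q* = 184.
Since 80 is above P* = 46, the ceiling does not bind and the free-market outcome prevails.
Since the control does not bind, no trades are prevented and deadweight loss is zero.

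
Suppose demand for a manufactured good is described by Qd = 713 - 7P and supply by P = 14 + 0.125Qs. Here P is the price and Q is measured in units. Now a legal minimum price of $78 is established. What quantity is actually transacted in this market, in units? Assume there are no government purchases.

Rearranging supply gives Qs = 8P - 112. Setting quantity demanded equal to quantity supplied, 713 - 7P = 8P - 112, gives P* = 55 and Q* = 328.
Since 78 > 55, the floor is binding.
At P = 78: Qd = 713 - 7·78 = 167 and Qs = 8·78 - 112 = 512.
The quantity actually transacted is the short side, demand: 167.

167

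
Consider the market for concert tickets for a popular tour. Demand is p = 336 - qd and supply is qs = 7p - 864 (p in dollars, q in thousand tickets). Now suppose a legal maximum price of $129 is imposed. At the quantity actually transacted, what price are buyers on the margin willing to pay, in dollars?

Rearranging demand gives qd = 336 - p. Setting quantity demanded equal to quantity supplied, 336 - p = 7p - 864, gives p* = 150 and q* = 186.
The ceiling of 129 is below the equilibrium price 150, so it binds.
At p = 129: qd = 336 - 129 = 207 and qs = 7·129 - 864 = 39.
Only 39 units reach the market. On the demand curve, the marginal buyer's willingness to pay at q = 39 is (336 - 39) = 297.

297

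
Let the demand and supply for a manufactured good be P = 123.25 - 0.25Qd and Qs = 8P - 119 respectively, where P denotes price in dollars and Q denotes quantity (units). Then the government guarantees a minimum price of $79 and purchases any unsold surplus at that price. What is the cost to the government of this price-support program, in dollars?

Rearranging demand gives Qd = 493 - 4P. Without the control the market clears where 493 - 4P = 8P - 119, i.e. P* = 51 and Q* = 289.
The floor of 79 is above the equilibrium price 51, so it binds.
At P = 79: Qd = 493 - 4·79 = 177 and Qs = 8·79 - 119 = 513.
Surplus = Qs - Qd = 336.
Government expenditure = surplus × support price = 336 × 79 = 26544.

26544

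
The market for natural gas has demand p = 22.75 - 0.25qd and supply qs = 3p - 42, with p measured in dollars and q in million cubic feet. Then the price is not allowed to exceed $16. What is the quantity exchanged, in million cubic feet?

6

Rearranging demand gives qd = 91 - 4p. In a free market, 91 - 4p = 3p - 42 gives the equilibrium p* = 19, q* = 15.
The ceiling of 16 is below the equilibrium price 19, so it binds.
At p = 16: qd = 91 - 4·16 = 27 and qs = 3·16 - 42 = 6.
The quantity actually transacted is the short side, supply: 6.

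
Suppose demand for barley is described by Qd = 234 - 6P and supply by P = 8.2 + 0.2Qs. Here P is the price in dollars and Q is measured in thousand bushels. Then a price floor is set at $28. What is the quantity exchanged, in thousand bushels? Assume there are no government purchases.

66

Rearranging supply gives Qs = 5P - 41. Equilibrium: 234 - 6P = 5P - 41, so 275 = 11P and P* = 25, Q* = 84.
Because the floor (28) lies above the market-clearing price, it is binding.
At P = 28: Qd = 234 - 6·28 = 66 and Qs = 5·28 - 41 = 99.
The quantity actually transacted is the short side, demand: 66.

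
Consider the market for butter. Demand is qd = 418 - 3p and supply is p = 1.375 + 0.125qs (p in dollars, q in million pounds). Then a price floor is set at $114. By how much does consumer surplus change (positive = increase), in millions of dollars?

Rearranging supply gives qs = 8p - 11. Without the control the market clears where 418 - 3p = 8p - 11, i.e. p* = 39 and q* = 301.
Because the floor (114) lies above the market-clearing price, it is binding.
At p = 114: qd = 418 - 3·114 = 76 and qs = 8·114 - 11 = 901.
Consumer surplus without the control is ½ · (418/3 - 39) · 301 = 90601/6.
With the floor, consumers buy 76 units at 114, so CS = ½ · (418/3 - 114) · 76 = 2888/3.
Change in consumer surplus = 2888/3 - 90601/6 = -14137.5.

-14137.5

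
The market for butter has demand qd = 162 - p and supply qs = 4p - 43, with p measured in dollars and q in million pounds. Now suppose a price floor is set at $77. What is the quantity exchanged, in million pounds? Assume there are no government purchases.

85

Without the control the market clears where 162 - p = 4p - 43, i.e. p* = 41 and q* = 121.
The floor of 77 is above the equilibrium price 41, so it binds.
At p = 77: qd = 162 - 77 = 85 and qs = 4·77 - 43 = 265.
The quantity actually transacted is the short side, demand: 85.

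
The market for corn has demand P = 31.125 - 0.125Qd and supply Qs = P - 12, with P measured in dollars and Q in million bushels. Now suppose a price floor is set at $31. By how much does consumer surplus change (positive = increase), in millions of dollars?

-18

Rearranging demand gives Qd = 249 - 8P. Equilibrium: 249 - 8P = P - 12, so 261 = 9P and P* = 29, Q* = 17.
Because the floor (31) lies above the market-clearing price, it is binding.
At P = 31: Qd = 249 - 8·31 = 1 and Qs = 31 - 12 = 19.
Consumer surplus without the control is ½ · (31.125 - 29) · 17 = 18.0625.
With the floor, consumers buy 1 units at 31, so CS = ½ · (31.125 - 31) · 1 = 0.0625.
Change in consumer surplus = 0.0625 - 18.0625 = -18.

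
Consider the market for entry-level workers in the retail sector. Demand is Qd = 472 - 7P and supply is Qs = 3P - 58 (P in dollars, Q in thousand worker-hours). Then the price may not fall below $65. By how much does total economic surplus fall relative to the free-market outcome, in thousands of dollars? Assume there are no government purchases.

Without the control the market clears where 472 - 7P = 3P - 58, i.e. P* = 53 and Q* = 101.
Since 65 > 53, the floor is binding.
At P = 65: Qd = 472 - 7·65 = 17 and Qs = 3·65 - 58 = 137.
Quantity traded falls to 17. At Q = 17 the demand price is (472 - 17)/7 = 65 and the supply price is (58 + 17)/3 = 25.
Deadweight loss = ½ · (65 - 25) · (101 - 17) = ½ · 40 · 84 = 1680.

1680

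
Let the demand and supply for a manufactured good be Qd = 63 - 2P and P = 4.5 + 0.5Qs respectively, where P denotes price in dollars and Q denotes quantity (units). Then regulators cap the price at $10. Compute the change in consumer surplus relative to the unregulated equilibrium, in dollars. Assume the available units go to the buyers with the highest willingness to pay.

Rearranging supply gives Qs = 2P - 9. Equilibrium: 63 - 2P = 2P - 9, so 72 = 4P and P* = 18, Q* = 27.
Since 10 < 18, the ceiling is binding.
At P = 10: Qd = 63 - 2·10 = 43 and Qs = 2·10 - 9 = 11.
Consumer surplus without the control is ½ · (31.5 - 18) · 27 = 182.25.
With the ceiling, 11 units are sold at 10 (assume they go to the highest-value buyers). The demand price at Q = 11 is 26, so CS = ½ · [(31.5 - 10) + (26 - 10)] · 11 = 206.25.
Change in consumer surplus = 206.25 - 182.25 = 24.

24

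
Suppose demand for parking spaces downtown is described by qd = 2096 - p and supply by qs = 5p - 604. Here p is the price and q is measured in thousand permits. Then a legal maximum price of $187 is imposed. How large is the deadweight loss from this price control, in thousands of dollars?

1037535

Without the control the market clears where 2096 - p = 5p - 604, i.e. p* = 450 and q* = 1646.
Because the ceiling (187) lies below the market-clearing price, it is binding.
At p = 187: qd = 2096 - 187 = 1909 and qs = 5·187 - 604 = 331.
Quantity traded falls to 331. At q = 331 the demand price is 2096 - 331 = 1765 and the supply price is (604 + 331)/5 = 187.
Deadweight loss = ½ · (1765 - 187) · (1646 - 331) = ½ · 1578 · 1315 = 1037535.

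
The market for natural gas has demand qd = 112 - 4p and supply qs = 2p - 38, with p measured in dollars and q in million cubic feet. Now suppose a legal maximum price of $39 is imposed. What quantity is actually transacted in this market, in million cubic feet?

12

Setting quantity demanded equal to quantity supplied, 112 - 4p = 2p - 38, gives p* = 25 and q* = 12.
Since 39 is above p* = 25, the ceiling does not bind and the free-market outcome prevails.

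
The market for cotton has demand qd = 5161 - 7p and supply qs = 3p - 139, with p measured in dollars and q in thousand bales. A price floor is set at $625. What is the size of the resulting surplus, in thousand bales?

950

Equilibrium: 5161 - 7p = 3p - 139, so 5300 = 10p and p* = 530, q* = 1451.
Since 625 > 530, the floor is binding.
At p = 625: qd = 5161 - 7·625 = 786 and qs = 3·625 - 139 = 1736.
Surplus = qs - qd = 1736 - 786 = 950.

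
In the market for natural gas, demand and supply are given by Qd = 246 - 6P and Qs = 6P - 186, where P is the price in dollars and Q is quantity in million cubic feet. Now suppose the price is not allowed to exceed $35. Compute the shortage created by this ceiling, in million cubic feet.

12

In a free market, 246 - 6P = 6P - 186 gives the equilibrium P* = 36, Q* = 30.
Since 35 < 36, the ceiling is binding.
At P = 35: Qd = 246 - 6·35 = 36 and Qs = 6·35 - 186 = 24.
Shortage = Qd - Qs = 36 - 24 = 12.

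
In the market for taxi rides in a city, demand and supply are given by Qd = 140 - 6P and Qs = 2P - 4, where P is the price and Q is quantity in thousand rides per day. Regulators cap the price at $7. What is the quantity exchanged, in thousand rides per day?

10

Without the control the market clears where 140 - 6P = 2P - 4, i.e. P* = 18 and Q* = 32.
Since 7 < 18, the ceiling is binding.
At P = 7: Qd = 140 - 6·7 = 98 and Qs = 2·7 - 4 = 10.
The quantity actually transacted is the short side, supply: 10.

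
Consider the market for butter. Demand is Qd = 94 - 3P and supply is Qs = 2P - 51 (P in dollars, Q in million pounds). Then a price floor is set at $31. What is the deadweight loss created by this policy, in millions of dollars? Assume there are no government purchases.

Without the control the market clears where 94 - 3P = 2P - 51, i.e. P* = 29 and Q* = 7.
Since 31 > 29, the floor is binding.
At P = 31: Qd = 94 - 3·31 = 1 and Qs = 2·31 - 51 = 11.
Quantity traded falls to 1. At Q = 1 the demand price is (94 - 1)/3 = 31 and the supply price is (51 + 1)/2 = 26.
Deadweight loss = ½ · (31 - 26) · (7 - 1) = ½ · 5 · 6 = 15.

15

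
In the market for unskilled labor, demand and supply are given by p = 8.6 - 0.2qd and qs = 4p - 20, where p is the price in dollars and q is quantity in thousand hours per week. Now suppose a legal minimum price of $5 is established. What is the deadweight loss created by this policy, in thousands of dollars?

0

Rearranging demand gives qd = 43 - 5p. Without the control the market clears where 43 - 5p = 4p - 20, i.e. p* = 7 and q* = 8.
Since 5 is below p* = 7, the floor does not bind and the free-market outcome prevails.
Since the control does not bind, no trades are prevented and deadweight loss is zero.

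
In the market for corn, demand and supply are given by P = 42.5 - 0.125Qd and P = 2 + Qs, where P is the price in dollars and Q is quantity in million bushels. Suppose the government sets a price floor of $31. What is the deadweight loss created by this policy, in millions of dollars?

Rearranging demand gives Qd = 340 - 8P; rearranging supply gives Qs = P - 2. Without the control the market clears where 340 - 8P = P - 2, i.e. P* = 38 and Q* = 36.
Since 31 is below P* = 38, the floor does not bind and the free-market outcome prevails.
Since the control does not bind, no trades are prevented and deadweight loss is zero.

0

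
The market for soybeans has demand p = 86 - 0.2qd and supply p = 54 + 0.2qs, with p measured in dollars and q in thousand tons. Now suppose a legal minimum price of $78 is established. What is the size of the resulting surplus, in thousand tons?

Rearranging demand gives qd = 430 - 5p; rearranging supply gives qs = 5p - 270. Equilibrium: 430 - 5p = 5p - 270, so 700 = 10p and p* = 70, q* = 80.
Because the floor (78) lies above the market-clearing price, it is binding.
At p = 78: qd = 430 - 5·78 = 40 and qs = 5·78 - 270 = 120.
Surplus = qs - qd = 120 - 40 = 80.

80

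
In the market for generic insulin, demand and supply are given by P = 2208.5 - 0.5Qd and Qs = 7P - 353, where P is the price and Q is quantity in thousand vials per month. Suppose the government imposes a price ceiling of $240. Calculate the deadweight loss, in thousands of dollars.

Rearranging demand gives Qd = 4417 - 2P. Setting quantity demanded equal to quantity supplied, 4417 - 2P = 7P - 353, gives P* = 530 and Q* = 3357.
Since 240 < 530, the ceiling is binding.
At P = 240: Qd = 4417 - 2·240 = 3937 and Qs = 7·240 - 353 = 1327.
Quantity traded falls to 1327. At Q = 1327 the demand price is (4417 - 1327)/2 = 1545 and the supply price is (353 + 1327)/7 = 240.
Deadweight loss = ½ · (1545 - 240) · (3357 - 1327) = ½ · 1305 · 2030 = 1324575.

1324575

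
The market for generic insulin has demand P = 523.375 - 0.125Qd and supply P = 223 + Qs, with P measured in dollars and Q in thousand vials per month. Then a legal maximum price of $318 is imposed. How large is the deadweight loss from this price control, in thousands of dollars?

16641

Rearranging demand gives Qd = 4187 - 8P; rearranging supply gives Qs = P - 223. Equilibrium: 4187 - 8P = P - 223, so 4410 = 9P and P* = 490, Q* = 267.
Because the ceiling (318) lies below the market-clearing price, it is binding.
At P = 318: Qd = 4187 - 8·318 = 1643 and Qs = 318 - 223 = 95.
Quantity traded falls to 95. At Q = 95 the demand price is (4187 - 95)/8 = 511.5 and the supply price is 223 + 95 = 318.
Deadweight loss = ½ · (511.5 - 318) · (267 - 95) = ½ · 193.5 · 172 = 16641.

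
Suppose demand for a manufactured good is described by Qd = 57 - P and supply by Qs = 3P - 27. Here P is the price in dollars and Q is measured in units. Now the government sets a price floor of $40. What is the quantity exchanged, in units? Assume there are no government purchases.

In a free market, 57 - P = 3P - 27 gives the equilibrium P* = 21, Q* = 36.
Because the floor (40) lies above the market-clearing price, it is binding.
At P = 40: Qd = 57 - 40 = 17 and Qs = 3·40 - 27 = 93.
The quantity actually transacted is the short side, demand: 17.

17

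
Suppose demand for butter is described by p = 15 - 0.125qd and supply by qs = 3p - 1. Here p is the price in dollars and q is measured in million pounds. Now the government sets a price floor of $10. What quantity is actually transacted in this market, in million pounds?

Rearranging demand gives qd = 120 - 8p. Equilibrium: 120 - 8p = 3p - 1, so 121 = 11p and p* = 11, q* = 32.
Since 10 is below p* = 11, the floor does not bind and the free-market outcome prevails.

32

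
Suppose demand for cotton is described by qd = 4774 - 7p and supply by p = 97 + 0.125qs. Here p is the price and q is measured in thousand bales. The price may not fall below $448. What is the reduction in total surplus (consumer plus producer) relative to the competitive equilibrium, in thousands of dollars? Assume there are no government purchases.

Rearranging supply gives qs = 8p - 776. Equilibrium: 4774 - 7p = 8p - 776, so 5550 = 15p and p* = 370, q* = 2184.
The floor of 448 is above the equilibrium price 370, so it binds.
At p = 448: qd = 4774 - 7·448 = 1638 and qs = 8·448 - 776 = 2808.
Quantity traded falls to 1638. At q = 1638 the demand price is (4774 - 1638)/7 = 448 and the supply price is (776 + 1638)/8 = 301.75.
Deadweight loss = ½ · (448 - 301.75) · (2184 - 1638) = ½ · 146.25 · 546 = 39926.25.

39926.25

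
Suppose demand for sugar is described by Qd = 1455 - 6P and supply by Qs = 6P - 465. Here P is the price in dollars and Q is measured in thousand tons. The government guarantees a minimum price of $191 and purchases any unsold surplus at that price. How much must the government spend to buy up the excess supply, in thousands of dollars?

71052

Equilibrium: 1455 - 6P = 6P - 465, so 1920 = 12P and P* = 160, Q* = 495.
Because the floor (191) lies above the market-clearing price, it is binding.
At P = 191: Qd = 1455 - 6·191 = 309 and Qs = 6·191 - 465 = 681.
Surplus = Qs - Qd = 372.
Government expenditure = surplus × support price = 372 × 191 = 71052.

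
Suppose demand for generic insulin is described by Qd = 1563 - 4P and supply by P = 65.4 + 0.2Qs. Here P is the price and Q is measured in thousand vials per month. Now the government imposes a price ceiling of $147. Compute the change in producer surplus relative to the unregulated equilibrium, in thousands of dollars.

-35626.5

Rearranging supply gives Qs = 5P - 327. In a free market, 1563 - 4P = 5P - 327 gives the equilibrium P* = 210, Q* = 723.
Since 147 < 210, the ceiling is binding.
At P = 147: Qd = 1563 - 4·147 = 975 and Qs = 5·147 - 327 = 408.
Producer surplus without the control is ½ · (210 - 65.4) · 723 = 52272.9.
With the ceiling, producers sell 408 units at 147, so PS = ½ · (147 - 65.4) · 408 = 16646.4.
Change in producer surplus = 16646.4 - 52272.9 = -35626.5.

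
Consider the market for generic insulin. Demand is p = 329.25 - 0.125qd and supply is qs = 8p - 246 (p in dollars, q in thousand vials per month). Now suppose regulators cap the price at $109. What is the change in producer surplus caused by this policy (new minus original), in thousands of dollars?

-64610

Rearranging demand gives qd = 2634 - 8p. In a free market, 2634 - 8p = 8p - 246 gives the equilibrium p* = 180, q* = 1194.
The ceiling of 109 is below the equilibrium price 180, so it binds.
At p = 109: qd = 2634 - 8·109 = 1762 and qs = 8·109 - 246 = 626.
Producer surplus without the control is ½ · (180 - 30.75) · 1194 = 89102.25.
With the ceiling, producers sell 626 units at 109, so PS = ½ · (109 - 30.75) · 626 = 24492.25.
Change in producer surplus = 24492.25 - 89102.25 = -64610.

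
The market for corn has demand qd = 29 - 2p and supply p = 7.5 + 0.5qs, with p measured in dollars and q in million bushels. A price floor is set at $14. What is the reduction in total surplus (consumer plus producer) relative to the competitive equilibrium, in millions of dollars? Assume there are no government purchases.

Rearranging supply gives qs = 2p - 15. Equilibrium: 29 - 2p = 2p - 15, so 44 = 4p and p* = 11, q* = 7.
The floor of 14 is above the equilibrium price 11, so it binds.
At p = 14: qd = 29 - 2·14 = 1 and qs = 2·14 - 15 = 13.
Quantity traded falls to 1. At q = 1 the demand price is (29 - 1)/2 = 14 and the supply price is (15 + 1)/2 = 8.
Deadweight loss = ½ · (14 - 8) · (7 - 1) = ½ · 6 · 6 = 18.

18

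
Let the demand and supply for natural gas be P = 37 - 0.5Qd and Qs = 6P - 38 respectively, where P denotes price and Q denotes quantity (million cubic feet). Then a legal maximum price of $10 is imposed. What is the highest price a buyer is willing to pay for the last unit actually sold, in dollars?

26

Rearranging demand gives Qd = 74 - 2P. Equilibrium: 74 - 2P = 6P - 38, so 112 = 8P and P* = 14, Q* = 46.
Since 10 < 14, the ceiling is binding.
At P = 10: Qd = 74 - 2·10 = 54 and Qs = 6·10 - 38 = 22.
Only 22 units reach the market. On the demand curve, the marginal buyer's willingness to pay at Q = 22 is (74 - 22)/2 = 26.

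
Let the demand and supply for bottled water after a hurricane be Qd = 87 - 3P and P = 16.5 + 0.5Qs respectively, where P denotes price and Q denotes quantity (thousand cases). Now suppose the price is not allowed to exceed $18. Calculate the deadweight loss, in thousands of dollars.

Rearranging supply gives Qs = 2P - 33. Equilibrium: 87 - 3P = 2P - 33, so 120 = 5P and P* = 24, Q* = 15.
The ceiling of 18 is below the equilibrium price 24, so it binds.
At P = 18: Qd = 87 - 3·18 = 33 and Qs = 2·18 - 33 = 3.
Quantity traded falls to 3. At Q = 3 the demand price is (87 - 3)/3 = 28 and the supply price is (33 + 3)/2 = 18.
Deadweight loss = ½ · (28 - 18) · (15 - 3) = ½ · 10 · 12 = 60.

60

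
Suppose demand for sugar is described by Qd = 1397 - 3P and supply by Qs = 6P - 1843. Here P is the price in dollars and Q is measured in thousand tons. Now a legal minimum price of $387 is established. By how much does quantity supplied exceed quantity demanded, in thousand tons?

In a free market, 1397 - 3P = 6P - 1843 gives the equilibrium P* = 360, Q* = 317.
Since 387 > 360, the floor is binding.
At P = 387: Qd = 1397 - 3·387 = 236 and Qs = 6·387 - 1843 = 479.
Surplus = Qs - Qd = 479 - 236 = 243.

243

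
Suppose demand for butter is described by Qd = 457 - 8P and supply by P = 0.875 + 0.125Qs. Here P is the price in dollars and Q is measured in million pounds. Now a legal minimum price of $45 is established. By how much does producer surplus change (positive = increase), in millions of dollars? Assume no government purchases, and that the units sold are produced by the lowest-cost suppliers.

528

Rearranging supply gives Qs = 8P - 7. Setting quantity demanded equal to quantity supplied, 457 - 8P = 8P - 7, gives P* = 29 and Q* = 225.
The floor of 45 is above the equilibrium price 29, so it binds.
At P = 45: Qd = 457 - 8·45 = 97 and Qs = 8·45 - 7 = 353.
Producer surplus without the control is ½ · (29 - 0.875) · 225 = 3164.0625.
With the floor, 97 units are sold at 45. The supply price at Q = 97 is 13, so PS = ½ · [(45 - 0.875) + (45 - 13)] · 97 = 3692.0625.
Change in producer surplus = 3692.0625 - 3164.0625 = 528.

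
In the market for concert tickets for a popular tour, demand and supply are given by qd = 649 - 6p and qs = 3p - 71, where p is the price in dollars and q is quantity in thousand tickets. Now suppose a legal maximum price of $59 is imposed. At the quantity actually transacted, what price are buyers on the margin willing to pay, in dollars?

Without the control the market clears where 649 - 6p = 3p - 71, i.e. p* = 80 and q* = 169.
Because the ceiling (59) lies below the market-clearing price, it is binding.
At p = 59: qd = 649 - 6·59 = 295 and qs = 3·59 - 71 = 106.
Only 106 units reach the market. On the demand curve, the marginal buyer's willingness to pay at q = 106 is (649 - 106)/6 = 90.5.

90.5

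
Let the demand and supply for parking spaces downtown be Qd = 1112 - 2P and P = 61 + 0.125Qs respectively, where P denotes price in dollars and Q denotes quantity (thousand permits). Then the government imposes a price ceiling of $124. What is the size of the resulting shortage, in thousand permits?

Rearranging supply gives Qs = 8P - 488. In a free market, 1112 - 2P = 8P - 488 gives the equilibrium P* = 160, Q* = 792.
Because the ceiling (124) lies below the market-clearing price, it is binding.
At P = 124: Qd = 1112 - 2·124 = 864 and Qs = 8·124 - 488 = 504.
Shortage = Qd - Qs = 864 - 504 = 360.

360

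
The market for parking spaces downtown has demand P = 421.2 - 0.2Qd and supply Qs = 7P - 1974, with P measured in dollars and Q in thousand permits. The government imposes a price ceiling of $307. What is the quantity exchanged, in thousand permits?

175

Rearranging demand gives Qd = 2106 - 5P. Setting quantity demanded equal to quantity supplied, 2106 - 5P = 7P - 1974, gives P* = 340 and Q* = 406.
Since 307 < 340, the ceiling is binding.
At P = 307: Qd = 2106 - 5·307 = 571 and Qs = 7·307 - 1974 = 175.
The quantity actually transacted is the short side, supply: 175.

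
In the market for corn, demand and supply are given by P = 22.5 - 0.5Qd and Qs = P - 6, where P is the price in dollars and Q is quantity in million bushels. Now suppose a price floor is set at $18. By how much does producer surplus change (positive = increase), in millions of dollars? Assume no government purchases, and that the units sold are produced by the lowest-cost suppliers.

Rearranging demand gives Qd = 45 - 2P. In a free market, 45 - 2P = P - 6 gives the equilibrium P* = 17, Q* = 11.
The floor of 18 is above the equilibrium price 17, so it binds.
At P = 18: Qd = 45 - 2·18 = 9 and Qs = 18 - 6 = 12.
Producer surplus without the control is ½ · (17 - 6) · 11 = 60.5.
With the floor, 9 units are sold at 18. The supply price at Q = 9 is 15, so PS = ½ · [(18 - 6) + (18 - 15)] · 9 = 67.5.
Change in producer surplus = 67.5 - 60.5 = 7.

7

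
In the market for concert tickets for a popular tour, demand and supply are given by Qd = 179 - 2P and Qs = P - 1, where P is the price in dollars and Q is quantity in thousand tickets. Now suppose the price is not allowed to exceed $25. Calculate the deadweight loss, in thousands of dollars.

918.75

Setting quantity demanded equal to quantity supplied, 179 - 2P = P - 1, gives P* = 60 and Q* = 59.
Because the ceiling (25) lies below the market-clearing price, it is binding.
At P = 25: Qd = 179 - 2·25 = 129 and Qs = 25 - 1 = 24.
Quantity traded falls to 24. At Q = 24 the demand price is (179 - 24)/2 = 77.5 and the supply price is 1 + 24 = 25.
Deadweight loss = ½ · (77.5 - 25) · (59 - 24) = ½ · 52.5 · 35 = 918.75.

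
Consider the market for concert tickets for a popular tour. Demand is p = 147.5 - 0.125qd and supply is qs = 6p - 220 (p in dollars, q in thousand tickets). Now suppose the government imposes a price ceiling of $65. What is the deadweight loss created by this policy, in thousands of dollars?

6431.25

Rearranging demand gives qd = 1180 - 8p. Without the control the market clears where 1180 - 8p = 6p - 220, i.e. p* = 100 and q* = 380.
Because the ceiling (65) lies below the market-clearing price, it is binding.
At p = 65: qd = 1180 - 8·65 = 660 and qs = 6·65 - 220 = 170.
Quantity traded falls to 170. At q = 170 the demand price is (1180 - 170)/8 = 126.25 and the supply price is (220 + 170)/6 = 65.
Deadweight loss = ½ · (126.25 - 65) · (380 - 170) = ½ · 61.25 · 210 = 6431.25.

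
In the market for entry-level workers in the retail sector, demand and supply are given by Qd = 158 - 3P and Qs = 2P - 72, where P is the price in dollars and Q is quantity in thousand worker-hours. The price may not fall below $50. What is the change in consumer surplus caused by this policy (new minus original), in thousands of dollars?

In a free market, 158 - 3P = 2P - 72 gives the equilibrium P* = 46, Q* = 20.
Because the floor (50) lies above the market-clearing price, it is binding.
At P = 50: Qd = 158 - 3·50 = 8 and Qs = 2·50 - 72 = 28.
Consumer surplus without the control is ½ · (158/3 - 46) · 20 = 200/3.
With the floor, consumers buy 8 units at 50, so CS = ½ · (158/3 - 50) · 8 = 32/3.
Change in consumer surplus = 32/3 - 200/3 = -56.

-56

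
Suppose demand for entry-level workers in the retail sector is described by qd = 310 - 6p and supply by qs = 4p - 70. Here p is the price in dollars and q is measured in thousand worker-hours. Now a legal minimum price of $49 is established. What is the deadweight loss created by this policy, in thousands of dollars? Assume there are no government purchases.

907.5

Without the control the market clears where 310 - 6p = 4p - 70, i.e. p* = 38 and q* = 82.
Because the floor (49) lies above the market-clearing price, it is binding.
At p = 49: qd = 310 - 6·49 = 16 and qs = 4·49 - 70 = 126.
Quantity traded falls to 16. At q = 16 the demand price is (310 - 16)/6 = 49 and the supply price is (70 + 16)/4 = 21.5.
Deadweight loss = ½ · (49 - 21.5) · (82 - 16) = ½ · 27.5 · 66 = 907.5.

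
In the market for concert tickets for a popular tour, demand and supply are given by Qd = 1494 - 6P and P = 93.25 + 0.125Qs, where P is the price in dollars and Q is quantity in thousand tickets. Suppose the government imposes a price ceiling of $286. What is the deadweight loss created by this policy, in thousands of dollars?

Rearranging supply gives Qs = 8P - 746. Without the control the market clears where 1494 - 6P = 8P - 746, i.e. P* = 160 and Q* = 534.
Since 286 is above P* = 160, the ceiling does not bind and the free-market outcome prevails.
Since the control does not bind, no trades are prevented and deadweight loss is zero.

0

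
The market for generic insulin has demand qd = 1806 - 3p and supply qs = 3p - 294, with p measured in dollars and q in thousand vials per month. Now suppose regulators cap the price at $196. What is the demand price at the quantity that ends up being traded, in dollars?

Equilibrium: 1806 - 3p = 3p - 294, so 2100 = 6p and p* = 350, q* = 756.
The ceiling of 196 is below the equilibrium price 350, so it binds.
At p = 196: qd = 1806 - 3·196 = 1218 and qs = 3·196 - 294 = 294.
Only 294 units reach the market. On the demand curve, the marginal buyer's willingness to pay at q = 294 is (1806 - 294)/3 = 504.

504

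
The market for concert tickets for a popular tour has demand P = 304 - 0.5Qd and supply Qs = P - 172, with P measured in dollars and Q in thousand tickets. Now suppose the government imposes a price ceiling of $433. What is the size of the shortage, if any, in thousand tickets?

0

Rearranging demand gives Qd = 608 - 2P. Equilibrium: 608 - 2P = P - 172, so 780 = 3P and P* = 260, Q* = 88.
The ceiling of 433 is above the equilibrium price 260, so it is not binding; the market clears at P* = 260, Q* = 88.
Since the control does not bind, there is no shortage.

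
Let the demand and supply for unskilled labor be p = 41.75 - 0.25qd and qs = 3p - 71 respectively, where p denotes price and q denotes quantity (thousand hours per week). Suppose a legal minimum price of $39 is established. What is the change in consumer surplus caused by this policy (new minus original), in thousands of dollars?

Rearranging demand gives qd = 167 - 4p. Without the control the market clears where 167 - 4p = 3p - 71, i.e. p* = 34 and q* = 31.
Because the floor (39) lies above the market-clearing price, it is binding.
At p = 39: qd = 167 - 4·39 = 11 and qs = 3·39 - 71 = 46.
Consumer surplus without the control is ½ · (41.75 - 34) · 31 = 120.125.
With the floor, consumers buy 11 units at 39, so CS = ½ · (41.75 - 39) · 11 = 15.125.
Change in consumer surplus = 15.125 - 120.125 = -105.

-105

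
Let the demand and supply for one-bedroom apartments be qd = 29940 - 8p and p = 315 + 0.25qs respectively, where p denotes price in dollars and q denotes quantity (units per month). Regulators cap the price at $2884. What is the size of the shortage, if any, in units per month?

Rearranging supply gives qs = 4p - 1260. In a free market, 29940 - 8p = 4p - 1260 gives the equilibrium p* = 2600, q* = 9140.
The ceiling of 2884 is above the equilibrium price 2600, so it is not binding; the market clears at p* = 2600, q* = 9140.
Since the control does not bind, there is no shortage.

0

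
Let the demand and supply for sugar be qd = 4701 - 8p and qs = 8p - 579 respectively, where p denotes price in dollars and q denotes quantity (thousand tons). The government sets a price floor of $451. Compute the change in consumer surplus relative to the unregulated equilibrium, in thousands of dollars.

Without the control the market clears where 4701 - 8p = 8p - 579, i.e. p* = 330 and q* = 2061.
Since 451 > 330, the floor is binding.
At p = 451: qd = 4701 - 8·451 = 1093 and qs = 8·451 - 579 = 3029.
Consumer surplus without the control is ½ · (587.625 - 330) · 2061 = 265482.5625.
With the floor, consumers buy 1093 units at 451, so CS = ½ · (587.625 - 451) · 1093 = 74665.5625.
Change in consumer surplus = 74665.5625 - 265482.5625 = -190817.

-190817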